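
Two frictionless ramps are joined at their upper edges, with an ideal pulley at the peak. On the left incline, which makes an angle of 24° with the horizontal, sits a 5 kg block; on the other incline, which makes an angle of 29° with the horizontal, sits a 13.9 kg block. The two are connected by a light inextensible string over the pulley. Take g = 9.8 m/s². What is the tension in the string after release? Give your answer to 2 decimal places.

32.13 N

Resolve each weight along its own incline: the 5 kg mass has component 5 × 9.8 × sin 24° = 19.930 N down its slope, and the 13.9 kg mass has 13.9 × 9.8 × sin 29° = 66.041 N down its slope.
The 13.9 kg side's 66.041 N exceeds the other side's 19.930 N, so that mass slides down and the 5 kg mass slides up. Taking that direction as positive, Newton's second law for the whole system gives 66.041 − 19.930 = (5 + 13.9) a, so a = 46.111 / 18.9 = 2.4397 m/s².
For the 5 kg mass (up-slope positive): T − 19.930 = 5 × 2.4397, so T = 32.129 N.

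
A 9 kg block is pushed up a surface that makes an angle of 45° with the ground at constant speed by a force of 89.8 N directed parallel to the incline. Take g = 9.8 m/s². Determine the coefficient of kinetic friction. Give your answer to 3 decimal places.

At constant speed ΣF = 0 along the incline. The applied 89.8 N acts up the slope; the weight component mg sin 45° = 62.367 N and kinetic friction μN both act down the slope.
So 89.8 = 62.367 + μ × 62.367, giving μ = (89.8 − 62.367) / 62.367 = 0.4399.

0.440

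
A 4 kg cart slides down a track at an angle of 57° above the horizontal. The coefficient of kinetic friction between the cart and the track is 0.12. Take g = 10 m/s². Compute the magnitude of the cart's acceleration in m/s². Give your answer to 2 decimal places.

Resolving the weight along the incline: the component pulling the cart down the slope is mg sin 57° = 4 × 10 × 0.8387 = 33.548 N, and the normal force is N = mg cos 57° = 4 × 10 × 0.5446 = 21.784 N.
Kinetic friction acts up the slope with magnitude f = μN = 0.12 × 21.784 = 2.614 N.
Net force along the incline is 33.548 − 2.614 = 30.934 N, so a = 30.934 / 4 = 7.7335 m/s².

7.73 m/s²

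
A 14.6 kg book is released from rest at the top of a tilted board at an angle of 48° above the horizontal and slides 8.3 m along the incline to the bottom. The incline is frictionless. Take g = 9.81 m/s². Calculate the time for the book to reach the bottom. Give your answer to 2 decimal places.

The weight component along the incline is mg sin 48° = 106.438 N and the normal force is N = mg cos 48° = 95.837 N.
With no friction, a = g sin 48° = 7.2903 m/s².
Starting from rest, L = ½at², so t = √(2L/a) = √(2 × 8.3 / 7.2903) = 1.5090 s.

1.51 s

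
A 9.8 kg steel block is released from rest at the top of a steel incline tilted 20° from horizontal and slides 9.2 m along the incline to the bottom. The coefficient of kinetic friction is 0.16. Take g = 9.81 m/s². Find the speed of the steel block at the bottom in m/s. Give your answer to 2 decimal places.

The weight component along the incline is mg sin 20° = 32.881 N and the normal force is N = mg cos 20° = 90.340 N.
Friction up the slope is f = μN = 0.16 × 90.340 = 14.454 N, so the net downslope force is 32.881 − 14.454 = 18.427 N and a = 18.427 / 9.8 = 1.8803 m/s².
Starting from rest over a distance of 9.2 m, v² = 2aL = 2 × 1.8803 × 9.2 = 34.5975, so v = 5.8820 m/s.

5.88 m/s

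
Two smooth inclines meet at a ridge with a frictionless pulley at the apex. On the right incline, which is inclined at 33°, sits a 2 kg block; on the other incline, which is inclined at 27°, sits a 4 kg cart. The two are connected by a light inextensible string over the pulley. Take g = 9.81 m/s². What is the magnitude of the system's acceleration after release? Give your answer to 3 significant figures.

1.19 m/s²

Resolve each weight along its own incline: the 2 kg mass has component 2 × 9.81 × sin 33° = 10.686 N down its slope, and the 4 kg mass has 4 × 9.81 × sin 27° = 17.815 N down its slope.
The 4 kg side's 17.815 N exceeds the other side's 10.686 N, so that mass slides down and the 2 kg mass slides up. Taking that direction as positive, Newton's second law for the whole system gives 17.815 − 10.686 = (2 + 4) a, so a = 7.129 / 6 = 1.1882 m/s².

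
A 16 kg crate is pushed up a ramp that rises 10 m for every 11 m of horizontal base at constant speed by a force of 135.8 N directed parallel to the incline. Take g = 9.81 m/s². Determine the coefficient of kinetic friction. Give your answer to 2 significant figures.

At constant speed ΣF = 0 along the incline. The applied 135.8 N acts up the slope; the weight component mg sin 42.27° = 105.583 N and kinetic friction μN both act down the slope.
So 135.8 = 105.583 + μ × 116.141, giving μ = (135.8 − 105.583) / 116.141 = 0.2602.

0.26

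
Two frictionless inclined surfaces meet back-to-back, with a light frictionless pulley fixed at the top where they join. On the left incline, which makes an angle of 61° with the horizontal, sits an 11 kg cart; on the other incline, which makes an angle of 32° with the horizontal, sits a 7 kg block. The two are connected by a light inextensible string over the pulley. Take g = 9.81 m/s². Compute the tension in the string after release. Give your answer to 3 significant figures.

Resolve each weight along its own incline: the 11 kg mass has component 11 × 9.81 × sin 61° = 94.380 N down its slope, and the 7 kg mass has 7 × 9.81 × sin 32° = 36.390 N down its slope.
The 11 kg side's 94.380 N exceeds the other side's 36.390 N, so that mass slides down and the 7 kg mass slides up. Taking that direction as positive, Newton's second law for the whole system gives 94.380 − 36.390 = (11 + 7) a, so a = 57.990 / 18 = 3.2217 m/s².
For the 7 kg mass (up-slope positive): T − 36.390 = 7 × 3.2217, so T = 58.942 N.

58.9 N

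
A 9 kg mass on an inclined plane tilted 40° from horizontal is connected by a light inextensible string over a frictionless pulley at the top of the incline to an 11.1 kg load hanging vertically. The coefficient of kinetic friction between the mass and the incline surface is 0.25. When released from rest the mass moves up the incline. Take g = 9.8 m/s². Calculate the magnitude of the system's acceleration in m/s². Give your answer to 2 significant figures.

1.8 m/s²

For the mass on the incline: the weight component along the slope is m₁g sin 40° = 9 × 9.8 × 0.6428 = 56.695 N and the normal force is N = m₁g cos 40° = 67.565 N.
Kinetic friction opposes the mass's motion up the incline: f = μN = 0.25 × 67.565 = 16.891 N acting down the slope.
Newton's second law for the mass (up-slope positive): T − 56.695 − 16.891 = 9 a. For the hanging load (downward positive): 11.1 × 9.8 − T = 11.1 a.
Adding the two equations eliminates T: 35.194 = 20.1 a, so a = 1.7509 m/s².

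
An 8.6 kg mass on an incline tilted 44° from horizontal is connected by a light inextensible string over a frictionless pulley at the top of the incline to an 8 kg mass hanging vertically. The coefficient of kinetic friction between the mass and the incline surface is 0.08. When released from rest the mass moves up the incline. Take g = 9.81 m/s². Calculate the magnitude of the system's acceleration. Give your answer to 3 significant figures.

For the mass on the incline: the weight component along the slope is m₁g sin 44° = 8.6 × 9.81 × 0.6947 = 58.609 N and the normal force is N = m₁g cos 44° = 60.688 N.
Kinetic friction opposes the mass's motion up the incline: f = μN = 0.08 × 60.688 = 4.855 N acting down the slope.
Newton's second law for the mass (up-slope positive): T − 58.609 − 4.855 = 8.6 a. For the hanging mass (downward positive): 8 × 9.81 − T = 8 a.
Adding the two equations eliminates T: 15.016 = 16.6 a, so a = 0.9046 m/s².

0.905 m/s²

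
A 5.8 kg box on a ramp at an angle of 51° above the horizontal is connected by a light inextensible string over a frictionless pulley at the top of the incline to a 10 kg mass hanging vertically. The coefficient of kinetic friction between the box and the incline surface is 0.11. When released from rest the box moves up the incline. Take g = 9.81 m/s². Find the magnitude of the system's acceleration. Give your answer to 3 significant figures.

3.16 m/s²

For the box on the incline: the weight component along the slope is m₁g sin 51° = 5.8 × 9.81 × 0.7771 = 44.215 N and the normal force is N = m₁g cos 51° = 35.807 N.
Kinetic friction opposes the box's motion up the incline: f = μN = 0.11 × 35.807 = 3.939 N acting down the slope.
Newton's second law for the box (up-slope positive): T − 44.215 − 3.939 = 5.8 a. For the hanging mass (downward positive): 10 × 9.81 − T = 10 a.
Adding the two equations eliminates T: 49.946 = 15.8 a, so a = 3.1611 m/s².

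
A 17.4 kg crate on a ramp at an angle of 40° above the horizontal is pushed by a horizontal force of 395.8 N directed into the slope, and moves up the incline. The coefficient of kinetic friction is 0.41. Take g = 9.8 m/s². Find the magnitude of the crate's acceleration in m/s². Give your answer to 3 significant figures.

2.05 m/s²

The horizontal push has components F cos 40° = 395.8 × 0.7660 = 303.183 N up the incline and F sin 40° = 395.8 × 0.6428 = 254.420 N pressing into the surface.
The normal force is therefore N = mg cos 40° + F sin 40° = 130.618 + 254.420 = 385.038 N, and kinetic friction down the slope is μN = 0.41 × 385.038 = 157.866 N.
Along the incline: F cos 40° − mg sin 40° − μN = ma, so 303.183 − 109.610 − 157.866 = 17.4 a, giving a = 2.0521 m/s².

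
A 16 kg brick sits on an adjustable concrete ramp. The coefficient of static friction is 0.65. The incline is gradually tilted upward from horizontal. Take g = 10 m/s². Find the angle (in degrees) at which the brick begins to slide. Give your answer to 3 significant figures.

33.0°

At the threshold of sliding, static friction is at its maximum μ_s N and exactly balances the weight component along the incline: mg sin θ = μ_s mg cos θ.
Hence tan θ = μ_s = 0.65, so θ = arctan(0.65) = 33.0239°.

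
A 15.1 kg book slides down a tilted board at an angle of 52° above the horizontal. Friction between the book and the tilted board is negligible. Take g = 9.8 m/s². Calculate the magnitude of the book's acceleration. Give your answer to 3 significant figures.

Resolving the weight along the incline: the component pulling the book down the slope is mg sin 52° = 15.1 × 9.8 × 0.7880 = 116.608 N, and the normal force is N = mg cos 52° = 15.1 × 9.8 × 0.6157 = 91.111 N.
With no friction the net force along the incline is 116.608 N, so a = g sin 52° = 116.608 / 15.1 = 7.7224 m/s².

7.72 m/s²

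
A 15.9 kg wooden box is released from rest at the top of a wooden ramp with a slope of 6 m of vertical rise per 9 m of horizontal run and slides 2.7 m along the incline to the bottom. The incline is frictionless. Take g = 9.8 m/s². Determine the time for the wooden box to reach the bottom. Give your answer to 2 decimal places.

The weight component along the incline is mg sin 33.69° = 86.433 N and the normal force is N = mg cos 33.69° = 129.650 N.
With no friction, a = g sin 33.69° = 5.4361 m/s².
Starting from rest, L = ½at², so t = √(2L/a) = √(2 × 2.7 / 5.4361) = 0.9967 s.

1.00 s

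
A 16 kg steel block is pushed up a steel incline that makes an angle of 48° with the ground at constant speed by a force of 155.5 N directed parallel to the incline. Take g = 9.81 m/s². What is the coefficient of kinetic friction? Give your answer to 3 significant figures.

At constant speed ΣF = 0 along the incline. The applied 155.5 N acts up the slope; the weight component mg sin 48° = 116.644 N and kinetic friction μN both act down the slope.
So 155.5 = 116.644 + μ × 105.027, giving μ = (155.5 − 116.644) / 105.027 = 0.3700.

0.370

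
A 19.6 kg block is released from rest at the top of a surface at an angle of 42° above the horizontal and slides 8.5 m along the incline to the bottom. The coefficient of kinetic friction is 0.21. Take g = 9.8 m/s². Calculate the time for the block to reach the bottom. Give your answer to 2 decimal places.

The weight component along the incline is mg sin 42° = 128.527 N and the normal force is N = mg cos 42° = 142.743 N.
Friction up the slope is f = μN = 0.21 × 142.743 = 29.976 N, so the net downslope force is 128.527 − 29.976 = 98.551 N and a = 98.551 / 19.6 = 5.0281 m/s².
Starting from rest, L = ½at², so t = √(2L/a) = √(2 × 8.5 / 5.0281) = 1.8387 s.

1.84 s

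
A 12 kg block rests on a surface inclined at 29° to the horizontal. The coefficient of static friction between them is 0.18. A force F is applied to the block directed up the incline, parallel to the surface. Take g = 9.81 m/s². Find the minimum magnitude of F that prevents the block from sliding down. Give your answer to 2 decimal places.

38.54 N

The normal force is N = mg cos 29° = 102.960 N. With F at its minimum the block is on the verge of sliding down, so static friction is at its maximum μ_s N = 0.18 × 102.960 = 18.533 N and acts up the slope.
Equilibrium along the incline: F + μ_s N = mg sin 29°, so F = 57.072 − 18.533 = 38.539 N.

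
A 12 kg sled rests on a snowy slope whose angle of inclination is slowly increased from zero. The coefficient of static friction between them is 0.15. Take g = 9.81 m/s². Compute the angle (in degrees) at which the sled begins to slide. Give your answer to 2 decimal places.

8.53°

At the threshold of sliding, static friction is at its maximum μ_s N and exactly balances the weight component along the incline: mg sin θ = μ_s mg cos θ.
Hence tan θ = μ_s = 0.15, so θ = arctan(0.15) = 8.5308°.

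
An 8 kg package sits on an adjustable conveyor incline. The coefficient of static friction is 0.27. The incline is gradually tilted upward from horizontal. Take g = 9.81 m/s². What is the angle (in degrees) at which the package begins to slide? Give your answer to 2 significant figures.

At the threshold of sliding, static friction is at its maximum μ_s N and exactly balances the weight component along the incline: mg sin θ = μ_s mg cos θ.
Hence tan θ = μ_s = 0.27, so θ = arctan(0.27) = 15.1096°.

15°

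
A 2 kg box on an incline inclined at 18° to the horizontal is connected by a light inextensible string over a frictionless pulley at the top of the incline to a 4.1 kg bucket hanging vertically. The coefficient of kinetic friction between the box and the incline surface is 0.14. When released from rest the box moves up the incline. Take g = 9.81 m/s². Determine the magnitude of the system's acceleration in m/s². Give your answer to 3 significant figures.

For the box on the incline: the weight component along the slope is m₁g sin 18° = 2 × 9.81 × 0.3090 = 6.063 N and the normal force is N = m₁g cos 18° = 18.660 N.
Kinetic friction opposes the box's motion up the incline: f = μN = 0.14 × 18.660 = 2.612 N acting down the slope.
Newton's second law for the box (up-slope positive): T − 6.063 − 2.612 = 2 a. For the hanging bucket (downward positive): 4.1 × 9.81 − T = 4.1 a.
Adding the two equations eliminates T: 31.546 = 6.1 a, so a = 5.1715 m/s².

5.17 m/s²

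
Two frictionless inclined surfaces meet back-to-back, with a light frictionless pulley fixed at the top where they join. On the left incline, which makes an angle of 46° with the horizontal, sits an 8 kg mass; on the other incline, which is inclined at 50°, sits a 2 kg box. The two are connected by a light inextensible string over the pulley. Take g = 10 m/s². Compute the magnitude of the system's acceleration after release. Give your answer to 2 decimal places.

Resolve each weight along its own incline: the 8 kg mass has component 8 × 10 × sin 46° = 57.547 N down its slope, and the 2 kg mass has 2 × 10 × sin 50° = 15.321 N down its slope.
The 8 kg side's 57.547 N exceeds the other side's 15.321 N, so that mass slides down and the 2 kg mass slides up. Taking that direction as positive, Newton's second law for the whole system gives 57.547 − 15.321 = (8 + 2) a, so a = 42.226 / 10 = 4.2226 m/s².

4.22 m/s²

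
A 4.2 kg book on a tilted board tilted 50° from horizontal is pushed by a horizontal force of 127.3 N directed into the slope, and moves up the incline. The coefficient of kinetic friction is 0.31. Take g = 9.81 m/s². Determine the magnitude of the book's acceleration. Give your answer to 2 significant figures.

The horizontal push has components F cos 50° = 127.3 × 0.6428 = 81.828 N up the incline and F sin 50° = 127.3 × 0.7660 = 97.512 N pressing into the surface.
The normal force is therefore N = mg cos 50° + F sin 50° = 26.485 + 97.512 = 123.997 N, and kinetic friction down the slope is μN = 0.31 × 123.997 = 38.439 N.
Along the incline: F cos 50° − mg sin 50° − μN = ma, so 81.828 − 31.561 − 38.439 = 4.2 a, giving a = 2.8162 m/s².

2.8 m/s²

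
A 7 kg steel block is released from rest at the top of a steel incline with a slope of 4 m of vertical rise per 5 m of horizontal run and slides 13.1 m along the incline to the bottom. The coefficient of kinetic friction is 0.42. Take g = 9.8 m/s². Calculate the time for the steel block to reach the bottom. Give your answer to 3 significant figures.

The weight component along the incline is mg sin 38.66° = 42.854 N and the normal force is N = mg cos 38.66° = 53.568 N.
Friction up the slope is f = μN = 0.42 × 53.568 = 22.499 N, so the net downslope force is 42.854 − 22.499 = 20.355 N and a = 20.355 / 7 = 2.9079 m/s².
Starting from rest, L = ½at², so t = √(2L/a) = √(2 × 13.1 / 2.9079) = 3.0017 s.

3.00 s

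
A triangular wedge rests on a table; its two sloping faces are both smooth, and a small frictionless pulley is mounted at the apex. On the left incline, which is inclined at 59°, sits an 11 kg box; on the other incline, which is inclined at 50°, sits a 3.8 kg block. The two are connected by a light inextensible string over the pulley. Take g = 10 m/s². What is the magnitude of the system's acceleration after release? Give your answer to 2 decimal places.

4.40 m/s²

Resolve each weight along its own incline: the 11 kg mass has component 11 × 10 × sin 59° = 94.288 N down its slope, and the 3.8 kg mass has 3.8 × 10 × sin 50° = 29.110 N down its slope.
The 11 kg side's 94.288 N exceeds the other side's 29.110 N, so that mass slides down and the 3.8 kg mass slides up. Taking that direction as positive, Newton's second law for the whole system gives 94.288 − 29.110 = (11 + 3.8) a, so a = 65.178 / 14.8 = 4.4039 m/s².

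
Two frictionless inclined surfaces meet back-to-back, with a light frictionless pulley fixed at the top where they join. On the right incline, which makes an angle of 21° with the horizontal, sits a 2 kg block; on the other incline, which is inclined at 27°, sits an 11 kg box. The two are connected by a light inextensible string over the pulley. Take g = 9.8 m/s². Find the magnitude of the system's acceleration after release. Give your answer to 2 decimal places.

Resolve each weight along its own incline: the 2 kg mass has component 2 × 9.8 × sin 21° = 7.024 N down its slope, and the 11 kg mass has 11 × 9.8 × sin 27° = 48.940 N down its slope.
The 11 kg side's 48.940 N exceeds the other side's 7.024 N, so that mass slides down and the 2 kg mass slides up. Taking that direction as positive, Newton's second law for the whole system gives 48.940 − 7.024 = (2 + 11) a, so a = 41.916 / 13 = 3.2243 m/s².

3.22 m/s²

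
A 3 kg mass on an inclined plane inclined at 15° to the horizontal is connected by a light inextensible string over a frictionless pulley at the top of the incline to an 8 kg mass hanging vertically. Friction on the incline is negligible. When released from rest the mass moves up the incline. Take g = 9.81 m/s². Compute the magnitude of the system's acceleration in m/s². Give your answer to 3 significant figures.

6.44 m/s²

For the mass on the incline: the weight component along the slope is m₁g sin 15° = 3 × 9.81 × 0.2588 = 7.616 N and the normal force is N = m₁g cos 15° = 28.427 N.
Newton's second law for the mass (up-slope positive): T − 7.616 = 3 a. For the hanging mass (downward positive): 8 × 9.81 − T = 8 a.
Adding the two equations eliminates T: 70.864 = 11 a, so a = 6.4422 m/s².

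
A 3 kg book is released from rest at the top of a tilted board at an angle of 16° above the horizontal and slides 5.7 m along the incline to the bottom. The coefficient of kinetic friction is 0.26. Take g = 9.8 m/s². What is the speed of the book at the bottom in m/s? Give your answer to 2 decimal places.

1.69 m/s

The weight component along the incline is mg sin 16° = 8.104 N and the normal force is N = mg cos 16° = 28.261 N.
Friction up the slope is f = μN = 0.26 × 28.261 = 7.348 N, so the net downslope force is 8.104 − 7.348 = 0.756 N and a = 0.756 / 3 = 0.2520 m/s².
Starting from rest over a distance of 5.7 m, v² = 2aL = 2 × 0.2520 × 5.7 = 2.8728, so v = 1.6949 m/s.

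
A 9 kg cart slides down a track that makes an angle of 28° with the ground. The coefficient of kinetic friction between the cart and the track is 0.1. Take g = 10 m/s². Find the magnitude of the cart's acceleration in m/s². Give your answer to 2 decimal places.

3.81 m/s²

Resolving the weight along the incline: the component pulling the cart down the slope is mg sin 28° = 9 × 10 × 0.4695 = 42.255 N, and the normal force is N = mg cos 28° = 9 × 10 × 0.8829 = 79.461 N.
Kinetic friction acts up the slope with magnitude f = μN = 0.1 × 79.461 = 7.946 N.
Net force along the incline is 42.255 − 7.946 = 34.309 N, so a = 34.309 / 9 = 3.8121 m/s².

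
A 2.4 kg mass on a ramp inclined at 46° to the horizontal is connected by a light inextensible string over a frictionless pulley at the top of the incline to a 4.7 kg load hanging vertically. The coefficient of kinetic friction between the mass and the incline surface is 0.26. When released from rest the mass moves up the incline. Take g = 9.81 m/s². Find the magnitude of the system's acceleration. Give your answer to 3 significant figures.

3.51 m/s²

For the mass on the incline: the weight component along the slope is m₁g sin 46° = 2.4 × 9.81 × 0.7193 = 16.935 N and the normal force is N = m₁g cos 46° = 16.355 N.
Kinetic friction opposes the mass's motion up the incline: f = μN = 0.26 × 16.355 = 4.252 N acting down the slope.
Newton's second law for the mass (up-slope positive): T − 16.935 − 4.252 = 2.4 a. For the hanging load (downward positive): 4.7 × 9.81 − T = 4.7 a.
Adding the two equations eliminates T: 24.920 = 7.1 a, so a = 3.5099 m/s².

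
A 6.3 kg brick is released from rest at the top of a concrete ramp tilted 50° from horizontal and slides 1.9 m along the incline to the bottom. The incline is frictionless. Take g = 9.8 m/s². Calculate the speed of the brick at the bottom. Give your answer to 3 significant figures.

The weight component along the incline is mg sin 50° = 47.296 N and the normal force is N = mg cos 50° = 39.686 N.
With no friction, a = g sin 50° = 7.5072 m/s².
Starting from rest over a distance of 1.9 m, v² = 2aL = 2 × 7.5072 × 1.9 = 28.5274, so v = 5.3411 m/s.

5.34 m/s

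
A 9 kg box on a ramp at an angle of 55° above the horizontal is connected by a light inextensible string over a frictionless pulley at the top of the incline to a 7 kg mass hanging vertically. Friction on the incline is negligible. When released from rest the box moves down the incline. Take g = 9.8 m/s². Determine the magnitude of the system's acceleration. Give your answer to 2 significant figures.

For the box on the incline: the weight component along the slope is m₁g sin 55° = 9 × 9.8 × 0.8192 = 72.253 N and the normal force is N = m₁g cos 55° = 50.589 N.
Newton's second law for the box (down-slope positive): 72.253 − T = 9 a. For the hanging mass (upward positive): T − 7 × 9.8 = 7 a.
Adding the two equations eliminates T: 3.653 = 16 a, so a = 0.2283 m/s².

0.23 m/s²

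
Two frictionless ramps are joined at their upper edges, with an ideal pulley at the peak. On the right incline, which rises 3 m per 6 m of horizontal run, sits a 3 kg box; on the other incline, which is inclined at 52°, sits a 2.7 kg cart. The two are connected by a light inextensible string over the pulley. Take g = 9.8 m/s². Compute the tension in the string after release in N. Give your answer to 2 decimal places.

Resolve each weight along its own incline: the 3 kg mass has component 3 × 9.8 × sin 26.57° = 13.148 N down its slope, and the 2.7 kg mass has 2.7 × 9.8 × sin 52° = 20.851 N down its slope.
The 2.7 kg side's 20.851 N exceeds the other side's 13.148 N, so that mass slides down and the 3 kg mass slides up. Taking that direction as positive, Newton's second law for the whole system gives 20.851 − 13.148 = (3 + 2.7) a, so a = 7.703 / 5.7 = 1.3514 m/s².
For the 3 kg mass (up-slope positive): T − 13.148 = 3 × 1.3514, so T = 17.202 N.

17.20 N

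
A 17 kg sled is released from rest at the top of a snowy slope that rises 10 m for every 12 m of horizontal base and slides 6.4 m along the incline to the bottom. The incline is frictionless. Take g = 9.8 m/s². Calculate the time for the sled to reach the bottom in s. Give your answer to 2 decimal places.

The weight component along the incline is mg sin 39.81° = 106.655 N and the normal force is N = mg cos 39.81° = 127.986 N.
With no friction, a = g sin 39.81° = 6.2738 m/s².
Starting from rest, L = ½at², so t = √(2L/a) = √(2 × 6.4 / 6.2738) = 1.4284 s.

1.43 s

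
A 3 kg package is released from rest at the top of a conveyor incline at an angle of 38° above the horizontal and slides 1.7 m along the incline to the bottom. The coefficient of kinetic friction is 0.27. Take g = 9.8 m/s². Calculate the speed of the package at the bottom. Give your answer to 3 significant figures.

The weight component along the incline is mg sin 38° = 18.100 N and the normal force is N = mg cos 38° = 23.168 N.
Friction up the slope is f = μN = 0.27 × 23.168 = 6.255 N, so the net downslope force is 18.100 − 6.255 = 11.845 N and a = 11.845 / 3 = 3.9483 m/s².
Starting from rest over a distance of 1.7 m, v² = 2aL = 2 × 3.9483 × 1.7 = 13.4242, so v = 3.6639 m/s.

3.66 m/s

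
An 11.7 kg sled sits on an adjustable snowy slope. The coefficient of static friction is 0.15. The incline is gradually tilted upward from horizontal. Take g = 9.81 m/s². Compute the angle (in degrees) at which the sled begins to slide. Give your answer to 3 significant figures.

8.53°

At the threshold of sliding, static friction is at its maximum μ_s N and exactly balances the weight component along the incline: mg sin θ = μ_s mg cos θ.
Hence tan θ = μ_s = 0.15, so θ = arctan(0.15) = 8.5308°.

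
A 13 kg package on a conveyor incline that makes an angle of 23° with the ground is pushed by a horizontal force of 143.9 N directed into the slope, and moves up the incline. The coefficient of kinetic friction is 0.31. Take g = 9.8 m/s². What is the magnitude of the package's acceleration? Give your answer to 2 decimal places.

The horizontal push has components F cos 23° = 143.9 × 0.9205 = 132.460 N up the incline and F sin 23° = 143.9 × 0.3907 = 56.222 N pressing into the surface.
The normal force is therefore N = mg cos 23° + F sin 23° = 117.272 + 56.222 = 173.494 N, and kinetic friction down the slope is μN = 0.31 × 173.494 = 53.783 N.
Along the incline: F cos 23° − mg sin 23° − μN = ma, so 132.460 − 49.775 − 53.783 = 13 a, giving a = 2.2232 m/s².

2.22 m/s²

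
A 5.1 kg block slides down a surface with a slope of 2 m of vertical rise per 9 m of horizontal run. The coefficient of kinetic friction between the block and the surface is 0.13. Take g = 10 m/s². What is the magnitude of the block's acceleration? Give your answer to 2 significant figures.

Resolving the weight along the incline: the component pulling the block down the slope is mg sin 12.53° = 5.1 × 10 × 0.2169 = 11.062 N, and the normal force is N = mg cos 12.53° = 5.1 × 10 × 0.9762 = 49.786 N.
Kinetic friction acts up the slope with magnitude f = μN = 0.13 × 49.786 = 6.472 N.
Net force along the incline is 11.062 − 6.472 = 4.590 N, so a = 4.590 / 5.1 = 0.9000 m/s².

0.90 m/s²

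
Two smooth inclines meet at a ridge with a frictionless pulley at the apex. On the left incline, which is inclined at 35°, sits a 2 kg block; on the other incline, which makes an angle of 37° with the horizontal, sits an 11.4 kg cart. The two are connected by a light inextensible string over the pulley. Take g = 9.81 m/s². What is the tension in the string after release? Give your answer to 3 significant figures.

19.6 N

Resolve each weight along its own incline: the 2 kg mass has component 2 × 9.81 × sin 35° = 11.254 N down its slope, and the 11.4 kg mass has 11.4 × 9.81 × sin 37° = 67.303 N down its slope.
The 11.4 kg side's 67.303 N exceeds the other side's 11.254 N, so that mass slides down and the 2 kg mass slides up. Taking that direction as positive, Newton's second law for the whole system gives 67.303 − 11.254 = (2 + 11.4) a, so a = 56.049 / 13.4 = 4.1828 m/s².
For the 2 kg mass (up-slope positive): T − 11.254 = 2 × 4.1828, so T = 19.620 N.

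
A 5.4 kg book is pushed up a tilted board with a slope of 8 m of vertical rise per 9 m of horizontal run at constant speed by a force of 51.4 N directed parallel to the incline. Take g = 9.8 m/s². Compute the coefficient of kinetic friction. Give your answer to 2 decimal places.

At constant speed ΣF = 0 along the incline. The applied 51.4 N acts up the slope; the weight component mg sin 41.63° = 35.158 N and kinetic friction μN both act down the slope.
So 51.4 = 35.158 + μ × 39.553, giving μ = (51.4 − 35.158) / 39.553 = 0.4106.

0.41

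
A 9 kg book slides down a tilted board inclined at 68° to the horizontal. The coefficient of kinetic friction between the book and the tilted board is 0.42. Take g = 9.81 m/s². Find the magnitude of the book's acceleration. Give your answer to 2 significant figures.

7.6 m/s²

Resolving the weight along the incline: the component pulling the book down the slope is mg sin 68° = 9 × 9.81 × 0.9272 = 81.862 N, and the normal force is N = mg cos 68° = 9 × 9.81 × 0.3746 = 33.073 N.
Kinetic friction acts up the slope with magnitude f = μN = 0.42 × 33.073 = 13.891 N.
Net force along the incline is 81.862 − 13.891 = 67.971 N, so a = 67.971 / 9 = 7.5523 m/s².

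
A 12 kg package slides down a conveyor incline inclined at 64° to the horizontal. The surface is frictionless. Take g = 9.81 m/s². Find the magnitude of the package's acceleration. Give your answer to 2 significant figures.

Resolving the weight along the incline: the component pulling the package down the slope is mg sin 64° = 12 × 9.81 × 0.8988 = 105.807 N, and the normal force is N = mg cos 64° = 12 × 9.81 × 0.4384 = 51.608 N.
With no friction the net force along the incline is 105.807 N, so a = g sin 64° = 105.807 / 12 = 8.8172 m/s².

8.8 m/s²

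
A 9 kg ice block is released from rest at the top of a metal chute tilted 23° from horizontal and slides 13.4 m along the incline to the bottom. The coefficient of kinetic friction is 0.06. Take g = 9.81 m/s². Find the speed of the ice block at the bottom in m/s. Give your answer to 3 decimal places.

The weight component along the incline is mg sin 23° = 34.498 N and the normal force is N = mg cos 23° = 81.271 N.
Friction up the slope is f = μN = 0.06 × 81.271 = 4.876 N, so the net downslope force is 34.498 − 4.876 = 29.622 N and a = 29.622 / 9 = 3.2913 m/s².
Starting from rest over a distance of 13.4 m, v² = 2aL = 2 × 3.2913 × 13.4 = 88.2068, so v = 9.3918 m/s.

9.392 m/s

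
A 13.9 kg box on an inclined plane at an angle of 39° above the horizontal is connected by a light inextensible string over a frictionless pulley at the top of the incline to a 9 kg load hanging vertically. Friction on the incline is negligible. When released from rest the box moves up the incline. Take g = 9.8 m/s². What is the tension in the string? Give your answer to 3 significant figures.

For the box on the incline: the weight component along the slope is m₁g sin 39° = 13.9 × 9.8 × 0.6293 = 85.723 N and the normal force is N = m₁g cos 39° = 105.863 N.
Newton's second law for the box (up-slope positive): T − 85.723 = 13.9 a. For the hanging load (downward positive): 9 × 9.8 − T = 9 a.
Adding the two equations eliminates T: 2.477 = 22.9 a, so a = 0.1082 m/s².
Then from the hanging load's equation, T = 9 × (9.8 − 0.1082) = 87.226 N.

87.2 N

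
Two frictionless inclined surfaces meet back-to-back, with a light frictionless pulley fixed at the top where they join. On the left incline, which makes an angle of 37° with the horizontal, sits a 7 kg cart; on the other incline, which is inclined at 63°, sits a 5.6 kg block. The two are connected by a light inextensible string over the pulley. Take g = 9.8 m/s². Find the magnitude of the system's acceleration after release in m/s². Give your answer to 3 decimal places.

0.604 m/s²

Resolve each weight along its own incline: the 7 kg mass has component 7 × 9.8 × sin 37° = 41.285 N down its slope, and the 5.6 kg mass has 5.6 × 9.8 × sin 63° = 48.898 N down its slope.
The 5.6 kg side's 48.898 N exceeds the other side's 41.285 N, so that mass slides down and the 7 kg mass slides up. Taking that direction as positive, Newton's second law for the whole system gives 48.898 − 41.285 = (7 + 5.6) a, so a = 7.613 / 12.6 = 0.6042 m/s².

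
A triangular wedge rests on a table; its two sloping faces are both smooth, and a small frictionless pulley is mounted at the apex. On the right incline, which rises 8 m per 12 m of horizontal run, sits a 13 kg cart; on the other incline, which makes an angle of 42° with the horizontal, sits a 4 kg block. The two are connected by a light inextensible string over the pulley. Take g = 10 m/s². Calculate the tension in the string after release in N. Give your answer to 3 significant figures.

37.4 N

Resolve each weight along its own incline: the 13 kg mass has component 13 × 10 × sin 33.69° = 72.111 N down its slope, and the 4 kg mass has 4 × 10 × sin 42° = 26.765 N down its slope.
The 13 kg side's 72.111 N exceeds the other side's 26.765 N, so that mass slides down and the 4 kg mass slides up. Taking that direction as positive, Newton's second law for the whole system gives 72.111 − 26.765 = (13 + 4) a, so a = 45.346 / 17 = 2.6674 m/s².
For the 4 kg mass (up-slope positive): T − 26.765 = 4 × 2.6674, so T = 37.435 N.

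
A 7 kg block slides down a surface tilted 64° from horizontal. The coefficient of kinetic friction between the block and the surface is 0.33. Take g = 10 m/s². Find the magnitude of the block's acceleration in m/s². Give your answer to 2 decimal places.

7.54 m/s²

Resolving the weight along the incline: the component pulling the block down the slope is mg sin 64° = 7 × 10 × 0.8988 = 62.916 N, and the normal force is N = mg cos 64° = 7 × 10 × 0.4384 = 30.688 N.
Kinetic friction acts up the slope with magnitude f = μN = 0.33 × 30.688 = 10.127 N.
Net force along the incline is 62.916 − 10.127 = 52.789 N, so a = 52.789 / 7 = 7.5413 m/s².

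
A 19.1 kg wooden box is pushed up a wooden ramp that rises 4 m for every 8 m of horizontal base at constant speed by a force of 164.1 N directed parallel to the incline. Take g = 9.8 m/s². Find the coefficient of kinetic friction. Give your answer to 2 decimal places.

At constant speed ΣF = 0 along the incline. The applied 164.1 N acts up the slope; the weight component mg sin 26.57° = 83.709 N and kinetic friction μN both act down the slope.
So 164.1 = 83.709 + μ × 167.419, giving μ = (164.1 − 83.709) / 167.419 = 0.4802.

0.48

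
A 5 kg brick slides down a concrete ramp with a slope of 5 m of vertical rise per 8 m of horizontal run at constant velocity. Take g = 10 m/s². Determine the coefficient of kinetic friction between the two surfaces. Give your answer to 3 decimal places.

0.625

At constant velocity the net force along the incline is zero: mg sin 32.01° = μ mg cos 32.01°.
So μ = tan 32.01° = 0.5300 / 0.8480 = 0.6250.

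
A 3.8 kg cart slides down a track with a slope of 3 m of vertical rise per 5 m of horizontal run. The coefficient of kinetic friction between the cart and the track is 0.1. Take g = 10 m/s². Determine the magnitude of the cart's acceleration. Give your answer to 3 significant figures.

4.29 m/s²

Resolving the weight along the incline: the component pulling the cart down the slope is mg sin 30.96° = 3.8 × 10 × 0.5145 = 19.551 N, and the normal force is N = mg cos 30.96° = 3.8 × 10 × 0.8575 = 32.585 N.
Kinetic friction acts up the slope with magnitude f = μN = 0.1 × 32.585 = 3.259 N.
Net force along the incline is 19.551 − 3.259 = 16.292 N, so a = 16.292 / 3.8 = 4.2874 m/s².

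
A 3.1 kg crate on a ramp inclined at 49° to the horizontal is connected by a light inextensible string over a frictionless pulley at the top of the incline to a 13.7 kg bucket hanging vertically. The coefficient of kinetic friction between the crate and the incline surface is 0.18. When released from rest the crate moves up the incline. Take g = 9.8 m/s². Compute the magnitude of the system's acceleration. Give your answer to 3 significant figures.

6.41 m/s²

For the crate on the incline: the weight component along the slope is m₁g sin 49° = 3.1 × 9.8 × 0.7547 = 22.928 N and the normal force is N = m₁g cos 49° = 19.931 N.
Kinetic friction opposes the crate's motion up the incline: f = μN = 0.18 × 19.931 = 3.588 N acting down the slope.
Newton's second law for the crate (up-slope positive): T − 22.928 − 3.588 = 3.1 a. For the hanging bucket (downward positive): 13.7 × 9.8 − T = 13.7 a.
Adding the two equations eliminates T: 107.744 = 16.8 a, so a = 6.4133 m/s².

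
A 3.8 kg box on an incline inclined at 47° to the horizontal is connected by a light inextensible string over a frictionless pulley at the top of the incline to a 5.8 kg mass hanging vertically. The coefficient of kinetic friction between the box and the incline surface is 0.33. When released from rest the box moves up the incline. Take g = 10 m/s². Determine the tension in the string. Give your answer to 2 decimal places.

For the box on the incline: the weight component along the slope is m₁g sin 47° = 3.8 × 10 × 0.7314 = 27.793 N and the normal force is N = m₁g cos 47° = 25.916 N.
Kinetic friction opposes the box's motion up the incline: f = μN = 0.33 × 25.916 = 8.552 N acting down the slope.
Newton's second law for the box (up-slope positive): T − 27.793 − 8.552 = 3.8 a. For the hanging mass (downward positive): 5.8 × 10 − T = 5.8 a.
Adding the two equations eliminates T: 21.655 = 9.6 a, so a = 2.2557 m/s².
Then from the hanging mass's equation, T = 5.8 × (10 − 2.2557) = 44.917 N.

44.92 N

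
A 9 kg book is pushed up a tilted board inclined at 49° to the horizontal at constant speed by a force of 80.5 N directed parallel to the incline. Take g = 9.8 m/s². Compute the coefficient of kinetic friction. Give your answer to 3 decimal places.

0.241

At constant speed ΣF = 0 along the incline. The applied 80.5 N acts up the slope; the weight component mg sin 49° = 66.565 N and kinetic friction μN both act down the slope.
So 80.5 = 66.565 + μ × 57.864, giving μ = (80.5 − 66.565) / 57.864 = 0.2408.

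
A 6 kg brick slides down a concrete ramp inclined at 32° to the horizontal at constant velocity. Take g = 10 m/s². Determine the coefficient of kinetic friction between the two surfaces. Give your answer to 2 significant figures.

0.62

At constant velocity the net force along the incline is zero: mg sin 32° = μ mg cos 32°.
So μ = tan 32° = 0.5299 / 0.8480 = 0.6249.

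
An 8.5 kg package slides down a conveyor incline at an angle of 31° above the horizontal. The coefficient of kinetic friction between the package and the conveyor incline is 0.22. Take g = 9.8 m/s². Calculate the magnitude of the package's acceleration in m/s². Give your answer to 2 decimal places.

3.20 m/s²

Resolving the weight along the incline: the component pulling the package down the slope is mg sin 31° = 8.5 × 9.8 × 0.5150 = 42.900 N, and the normal force is N = mg cos 31° = 8.5 × 9.8 × 0.8572 = 71.405 N.
Kinetic friction acts up the slope with magnitude f = μN = 0.22 × 71.405 = 15.709 N.
Net force along the incline is 42.900 − 15.709 = 27.191 N, so a = 27.191 / 8.5 = 3.1989 m/s².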